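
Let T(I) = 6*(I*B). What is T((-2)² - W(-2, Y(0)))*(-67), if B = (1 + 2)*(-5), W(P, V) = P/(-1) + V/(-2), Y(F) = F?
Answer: 12060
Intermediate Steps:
W(P, V) = -P - V/2 (W(P, V) = P*(-1) + V*(-½) = -P - V/2)
B = -15 (B = 3*(-5) = -15)
T(I) = -90*I (T(I) = 6*(I*(-15)) = 6*(-15*I) = -90*I)
T((-2)² - W(-2, Y(0)))*(-67) = -90*((-2)² - (-1*(-2) - ½*0))*(-67) = -90*(4 - (2 + 0))*(-67) = -90*(4 - 1*2)*(-67) = -90*(4 - 2)*(-67) = -90*2*(-67) = -180*(-67) = 12060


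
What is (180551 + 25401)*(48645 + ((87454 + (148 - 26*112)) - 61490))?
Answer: 14796621440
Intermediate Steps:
(180551 + 25401)*(48645 + ((87454 + (148 - 26*112)) - 61490)) = 205952*(48645 + ((87454 + (148 - 2912)) - 61490)) = 205952*(48645 + ((87454 - 2764) - 61490)) = 205952*(48645 + (84690 - 61490)) = 205952*(48645 + 23200) = 205952*71845 = 14796621440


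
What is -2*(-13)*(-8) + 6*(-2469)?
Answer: -15022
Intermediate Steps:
-2*(-13)*(-8) + 6*(-2469) = 26*(-8) - 14814 = -208 - 14814 = -15022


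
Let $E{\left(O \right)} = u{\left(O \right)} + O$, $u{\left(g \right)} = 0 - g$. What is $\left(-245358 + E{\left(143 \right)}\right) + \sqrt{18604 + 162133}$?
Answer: $-245358 + \sqrt{180737} \approx -2.4493 \cdot 10^{5}$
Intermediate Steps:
$u{\left(g \right)} = - g$
$E{\left(O \right)} = 0$ ($E{\left(O \right)} = - O + O = 0$)
$\left(-245358 + E{\left(143 \right)}\right) + \sqrt{18604 + 162133} = \left(-245358 + 0\right) + \sqrt{18604 + 162133} = -245358 + \sqrt{180737}$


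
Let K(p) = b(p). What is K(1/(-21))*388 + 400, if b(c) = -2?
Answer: -376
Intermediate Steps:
K(p) = -2
K(1/(-21))*388 + 400 = -2*388 + 400 = -776 + 400 = -376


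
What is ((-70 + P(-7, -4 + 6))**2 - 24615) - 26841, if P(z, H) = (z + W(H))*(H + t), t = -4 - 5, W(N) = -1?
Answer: -51260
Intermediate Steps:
t = -9
P(z, H) = (-1 + z)*(-9 + H) (P(z, H) = (z - 1)*(H - 9) = (-1 + z)*(-9 + H))
((-70 + P(-7, -4 + 6))**2 - 24615) - 26841 = ((-70 + (9 - (-4 + 6) - 9*(-7) + (-4 + 6)*(-7)))**2 - 24615) - 26841 = ((-70 + (9 - 1*2 + 63 + 2*(-7)))**2 - 24615) - 26841 = ((-70 + (9 - 2 + 63 - 14))**2 - 24615) - 26841 = ((-70 + 56)**2 - 24615) - 26841 = ((-14)**2 - 24615) - 26841 = (196 - 24615) - 26841 = -24419 - 26841 = -51260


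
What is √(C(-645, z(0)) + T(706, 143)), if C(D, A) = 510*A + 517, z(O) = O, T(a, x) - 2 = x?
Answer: √662 ≈ 25.729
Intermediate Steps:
T(a, x) = 2 + x
C(D, A) = 517 + 510*A
√(C(-645, z(0)) + T(706, 143)) = √((517 + 510*0) + (2 + 143)) = √((517 + 0) + 145) = √(517 + 145) = √662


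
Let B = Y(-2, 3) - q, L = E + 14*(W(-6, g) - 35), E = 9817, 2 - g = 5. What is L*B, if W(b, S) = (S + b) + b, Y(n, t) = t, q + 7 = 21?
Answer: -100287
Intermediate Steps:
g = -3 (g = 2 - 1*5 = 2 - 5 = -3)
q = 14 (q = -7 + 21 = 14)
W(b, S) = S + 2*b
L = 9117 (L = 9817 + 14*((-3 + 2*(-6)) - 35) = 9817 + 14*((-3 - 12) - 35) = 9817 + 14*(-15 - 35) = 9817 + 14*(-50) = 9817 - 700 = 9117)
B = -11 (B = 3 - 1*14 = 3 - 14 = -11)
L*B = 9117*(-11) = -100287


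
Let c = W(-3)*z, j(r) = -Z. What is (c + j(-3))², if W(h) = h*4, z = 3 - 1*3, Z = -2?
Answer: 4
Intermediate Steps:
z = 0 (z = 3 - 3 = 0)
j(r) = 2 (j(r) = -1*(-2) = 2)
W(h) = 4*h
c = 0 (c = (4*(-3))*0 = -12*0 = 0)
(c + j(-3))² = (0 + 2)² = 2² = 4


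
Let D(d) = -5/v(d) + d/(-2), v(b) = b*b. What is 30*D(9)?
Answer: -3695/27 ≈ -136.85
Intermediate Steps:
v(b) = b²
D(d) = -5/d² - d/2 (D(d) = -5/d² + d/(-2) = -5/d² + d*(-½) = -5/d² - d/2)
30*D(9) = 30*(-5/9² - ½*9) = 30*(-5*1/81 - 9/2) = 30*(-5/81 - 9/2) = 30*(-739/162) = -3695/27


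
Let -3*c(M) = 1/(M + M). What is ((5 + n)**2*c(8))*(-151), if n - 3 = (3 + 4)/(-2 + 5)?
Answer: 145111/432 ≈ 335.91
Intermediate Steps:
n = 16/3 (n = 3 + (3 + 4)/(-2 + 5) = 3 + 7/3 = 16/3 ≈ 5.3333)
c(M) = -1/(6*M) (c(M) = -1/(3*(M + M)) = -1/(2*M)/3 = -1/(6*M))
((5 + n)**2*c(8))*(-151) = ((5 + 16/3)**2*(-1/6/8))*(-151) = ((31/3)**2*(-1/6*1/8))*(-151) = ((961/9)*(-1/48))*(-151) = -961/432*(-151) = 145111/432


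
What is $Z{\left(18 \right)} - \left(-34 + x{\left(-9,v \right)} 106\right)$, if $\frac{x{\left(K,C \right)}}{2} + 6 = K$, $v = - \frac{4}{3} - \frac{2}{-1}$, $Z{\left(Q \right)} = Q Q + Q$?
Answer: $3556$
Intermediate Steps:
$Z{\left(Q \right)} = Q + Q^{2}$ ($Z{\left(Q \right)} = Q^{2} + Q = Q + Q^{2}$)
$v = \frac{2}{3}$ ($v = \left(-4\right) \frac{1}{3} - -2 = - \frac{4}{3} + 2 = \frac{2}{3} \approx 0.66667$)
$x{\left(K,C \right)} = -12 + 2 K$
$Z{\left(18 \right)} - \left(-34 + x{\left(-9,v \right)} 106\right) = 18 \left(1 + 18\right) - \left(-34 + \left(-12 + 2 \left(-9\right)\right) 106\right) = 18 \cdot 19 - \left(-34 + \left(-12 - 18\right) 106\right) = 342 - \left(-34 - 3180\right) = 342 - -3214 = 342 + 3214 = 3556$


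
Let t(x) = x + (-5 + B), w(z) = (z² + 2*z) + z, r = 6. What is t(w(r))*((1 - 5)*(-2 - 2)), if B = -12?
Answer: 592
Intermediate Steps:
w(z) = z² + 3*z
t(x) = -17 + x (t(x) = x + (-5 - 12) = x - 17 = -17 + x)
t(w(r))*((1 - 5)*(-2 - 2)) = (-17 + 6*(3 + 6))*((1 - 5)*(-2 - 2)) = (-17 + 6*9)*(-4*(-4)) = (-17 + 54)*16 = 37*16 = 592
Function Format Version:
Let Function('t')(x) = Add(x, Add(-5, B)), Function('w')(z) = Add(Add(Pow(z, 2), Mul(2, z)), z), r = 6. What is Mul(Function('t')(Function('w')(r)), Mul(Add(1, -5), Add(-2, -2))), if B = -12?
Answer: 592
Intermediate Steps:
Function('w')(z) = Add(Pow(z, 2), Mul(3, z))
Function('t')(x) = Add(-17, x) (Function('t')(x) = Add(x, Add(-5, -12)) = Add(x, -17) = Add(-17, x))
Mul(Function('t')(Function('w')(r)), Mul(Add(1, -5), Add(-2, -2))) = Mul(Add(-17, Mul(6, Add(3, 6))), Mul(Add(1, -5), Add(-2, -2))) = Mul(Add(-17, Mul(6, 9)), Mul(-4, -4)) = Mul(Add(-17, 54), 16) = Mul(37, 16) = 592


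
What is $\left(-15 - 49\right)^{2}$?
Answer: $4096$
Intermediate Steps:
$\left(-15 - 49\right)^{2} = \left(-64\right)^{2} = 4096$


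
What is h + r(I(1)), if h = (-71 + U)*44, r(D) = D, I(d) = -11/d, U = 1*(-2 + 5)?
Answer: -3003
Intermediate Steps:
U = 3 (U = 1*3 = 3)
h = -2992 (h = (-71 + 3)*44 = -68*44 = -2992)
h + r(I(1)) = -2992 - 11/1 = -2992 - 11*1 = -2992 - 11 = -3003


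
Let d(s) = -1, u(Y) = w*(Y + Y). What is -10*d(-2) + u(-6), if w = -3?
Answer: 46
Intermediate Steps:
u(Y) = -6*Y (u(Y) = -3*(Y + Y) = -6*Y)
-10*d(-2) + u(-6) = -10*(-1) - 6*(-6) = 10 + 36 = 46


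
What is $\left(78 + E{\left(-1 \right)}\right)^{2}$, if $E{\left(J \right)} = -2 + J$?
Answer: $5625$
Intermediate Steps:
$\left(78 + E{\left(-1 \right)}\right)^{2} = \left(78 - 3\right)^{2} = 75^{2} = 5625$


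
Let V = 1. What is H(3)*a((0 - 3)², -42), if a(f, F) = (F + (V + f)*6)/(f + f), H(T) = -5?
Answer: -5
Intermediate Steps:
a(f, F) = (6 + F + 6*f)/(2*f) (a(f, F) = (F + (1 + f)*6)/(f + f) = (F + (6 + 6*f))/((2*f)) = (6 + F + 6*f)*(1/(2*f)) = (6 + F + 6*f)/(2*f))
H(3)*a((0 - 3)², -42) = -5*(6 - 42 + 6*(0 - 3)²)/(2*((0 - 3)²)) = -5*(6 - 42 + 6*(-3)²)/(2*((-3)²)) = -5*(6 - 42 + 6*9)/(2*9) = -5*(6 - 42 + 54)/(2*9) = -5*18/(2*9) = -5*1 = -5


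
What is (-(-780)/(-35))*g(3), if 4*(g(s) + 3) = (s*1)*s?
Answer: 117/7 ≈ 16.714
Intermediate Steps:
g(s) = -3 + s²/4 (g(s) = -3 + ((s*1)*s)/4 = -3 + (s*s)/4 = -3 + s²/4)
(-(-780)/(-35))*g(3) = (-(-780)/(-35))*(-3 + (¼)*3²) = (-(-780)*(-1)/35)*(-3 + (¼)*9) = (-30*26/35)*(-3 + 9/4) = -156/7*(-¾) = 117/7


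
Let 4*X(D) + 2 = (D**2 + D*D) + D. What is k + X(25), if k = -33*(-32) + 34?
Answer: 5633/4 ≈ 1408.3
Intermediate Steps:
k = 1090 (k = 1056 + 34 = 1090)
X(D) = -1/2 + D**2/2 + D/4 (X(D) = -1/2 + ((D**2 + D*D) + D)/4 = -1/2 + ((D**2 + D**2) + D)/4 = -1/2 + (2*D**2 + D)/4 = -1/2 + (D + 2*D**2)/4 = -1/2 + (D**2/2 + D/4) = -1/2 + D**2/2 + D/4)
k + X(25) = 1090 + (-1/2 + (1/2)*25**2 + (1/4)*25) = 1090 + (-1/2 + (1/2)*625 + 25/4) = 1090 + (-1/2 + 625/2 + 25/4) = 1090 + 1273/4 = 5633/4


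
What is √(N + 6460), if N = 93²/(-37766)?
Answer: √9213382445626/37766 ≈ 80.373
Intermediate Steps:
N = -8649/37766 (N = 8649*(-1/37766) = -8649/37766 ≈ -0.22902)
√(N + 6460) = √(-8649/37766 + 6460) = √(243959711/37766) = √9213382445626/37766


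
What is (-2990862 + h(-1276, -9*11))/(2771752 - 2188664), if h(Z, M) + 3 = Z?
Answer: -2992141/583088 ≈ -5.1315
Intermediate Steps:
h(Z, M) = -3 + Z
(-2990862 + h(-1276, -9*11))/(2771752 - 2188664) = (-2990862 + (-3 - 1276))/(2771752 - 2188664) = (-2990862 - 1279)/583088 = -2992141*1/583088 = -2992141/583088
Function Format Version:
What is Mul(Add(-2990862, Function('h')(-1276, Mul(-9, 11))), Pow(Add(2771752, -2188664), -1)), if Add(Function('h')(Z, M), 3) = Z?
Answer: Rational(-2992141, 583088) ≈ -5.1315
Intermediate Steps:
Function('h')(Z, M) = Add(-3, Z)
Mul(Add(-2990862, Function('h')(-1276, Mul(-9, 11))), Pow(Add(2771752, -2188664), -1)) = Mul(Add(-2990862, Add(-3, -1276)), Pow(Add(2771752, -2188664), -1)) = Mul(Add(-2990862, -1279), Pow(583088, -1)) = Mul(-2992141, Rational(1, 583088)) = Rational(-2992141, 583088)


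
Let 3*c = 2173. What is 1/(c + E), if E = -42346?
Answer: -3/124865 ≈ -2.4026e-5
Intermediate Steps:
c = 2173/3 (c = (1/3)*2173 = 2173/3 ≈ 724.33)
1/(c + E) = 1/(2173/3 - 42346) = 1/(-124865/3) = -3/124865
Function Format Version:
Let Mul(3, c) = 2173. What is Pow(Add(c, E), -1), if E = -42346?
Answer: Rational(-3, 124865) ≈ -2.4026e-5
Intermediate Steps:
c = Rational(2173, 3) (c = Mul(Rational(1, 3), 2173) = Rational(2173, 3) ≈ 724.33)
Pow(Add(c, E), -1) = Pow(Add(Rational(2173, 3), -42346), -1) = Pow(Rational(-124865, 3), -1) = Rational(-3, 124865)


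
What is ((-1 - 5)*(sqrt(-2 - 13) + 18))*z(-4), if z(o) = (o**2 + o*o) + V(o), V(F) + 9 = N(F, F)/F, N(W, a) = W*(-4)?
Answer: -2052 - 114*I*sqrt(15) ≈ -2052.0 - 441.52*I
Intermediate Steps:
N(W, a) = -4*W
V(F) = -13 (V(F) = -9 + (-4*F)/F = -9 - 4 = -13)
z(o) = -13 + 2*o**2 (z(o) = (o**2 + o*o) - 13 = (o**2 + o**2) - 13 = 2*o**2 - 13 = -13 + 2*o**2)
((-1 - 5)*(sqrt(-2 - 13) + 18))*z(-4) = ((-1 - 5)*(sqrt(-2 - 13) + 18))*(-13 + 2*(-4)**2) = (-6*(sqrt(-15) + 18))*(-13 + 2*16) = (-6*(I*sqrt(15) + 18))*(-13 + 32) = -6*(18 + I*sqrt(15))*19 = (-108 - 6*I*sqrt(15))*19 = -2052 - 114*I*sqrt(15)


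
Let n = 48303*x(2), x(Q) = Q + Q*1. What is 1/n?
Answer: 1/193212 ≈ 5.1757e-6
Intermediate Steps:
x(Q) = 2*Q (x(Q) = Q + Q = 2*Q)
n = 193212 (n = 48303*(2*2) = 48303*4 = 193212)
1/n = 1/193212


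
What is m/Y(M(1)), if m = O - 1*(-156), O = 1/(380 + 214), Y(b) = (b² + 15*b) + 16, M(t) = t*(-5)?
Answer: -92665/20196 ≈ -4.5883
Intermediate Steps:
M(t) = -5*t
Y(b) = 16 + b² + 15*b
O = 1/594 ≈ 0.0016835
m = 92665/594 (m = 1/594 - 1*(-156) = 1/594 + 156 = 92665/594 ≈ 156.00)
m/Y(M(1)) = 92665/(594*(16 + (-5*1)² + 15*(-5*1))) = 92665/(594*(16 + (-5)² + 15*(-5))) = 92665/(594*(16 + 25 - 75)) = (92665/594)/(-34) = (92665/594)*(-1/34) = -92665/20196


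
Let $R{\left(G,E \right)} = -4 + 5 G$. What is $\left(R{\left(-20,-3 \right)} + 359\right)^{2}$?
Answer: $65025$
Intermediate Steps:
$\left(R{\left(-20,-3 \right)} + 359\right)^{2} = \left(\left(-4 + 5 \left(-20\right)\right) + 359\right)^{2} = \left(\left(-4 - 100\right) + 359\right)^{2} = \left(-104 + 359\right)^{2} = 255^{2} = 65025$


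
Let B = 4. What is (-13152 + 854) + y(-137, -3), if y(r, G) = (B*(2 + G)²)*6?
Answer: -12274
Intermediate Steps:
y(r, G) = 24*(2 + G)² (y(r, G) = (4*(2 + G)²)*6 = 24*(2 + G)²)
(-13152 + 854) + y(-137, -3) = (-13152 + 854) + 24*(2 - 3)² = -12298 + 24*(-1)² = -12298 + 24*1 = -12298 + 24 = -12274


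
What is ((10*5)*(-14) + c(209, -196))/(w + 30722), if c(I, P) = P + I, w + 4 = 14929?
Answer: -687/45647 ≈ -0.015050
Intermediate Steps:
w = 14925 (w = -4 + 14929 = 14925)
c(I, P) = I + P
((10*5)*(-14) + c(209, -196))/(w + 30722) = ((10*5)*(-14) + (209 - 196))/(14925 + 30722) = (50*(-14) + 13)/45647 = (-700 + 13)*(1/45647) = -687*1/45647 = -687/45647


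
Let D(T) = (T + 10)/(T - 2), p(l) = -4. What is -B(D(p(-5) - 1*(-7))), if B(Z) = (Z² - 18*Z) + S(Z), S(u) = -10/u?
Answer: 855/13 ≈ 65.769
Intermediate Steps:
D(T) = (10 + T)/(-2 + T)
B(Z) = Z² - 18*Z - 10/Z (B(Z) = (Z² - 18*Z) - 10/Z = Z² - 18*Z - 10/Z)
-B(D(p(-5) - 1*(-7))) = -(-10 + ((10 + (-4 - 1*(-7)))/(-2 + (-4 - 1*(-7))))²*(-18 + (10 + (-4 - 1*(-7)))/(-2 + (-4 - 1*(-7)))))/((10 + (-4 - 1*(-7)))/(-2 + (-4 - 1*(-7)))) = -(-10 + ((10 + (-4 + 7))/(-2 + (-4 + 7)))²*(-18 + (10 + (-4 + 7))/(-2 + (-4 + 7))))/((10 + (-4 + 7))/(-2 + (-4 + 7))) = -(-10 + ((10 + 3)/(-2 + 3))²*(-18 + (10 + 3)/(-2 + 3)))/((10 + 3)/(-2 + 3)) = -(-10 + (13/1)²*(-18 + 13/1))/(13/1) = -(-10 + (1*13)²*(-18 + 1*13))/(1*13) = -(-10 + 13²*(-18 + 13))/13 = -(-10 + 169*(-5))/13 = -(-10 - 845)/13 = -(-855)/13 = -1*(-855/13) = 855/13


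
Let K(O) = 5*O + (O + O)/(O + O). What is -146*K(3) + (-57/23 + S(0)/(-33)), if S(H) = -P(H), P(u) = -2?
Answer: -1774951/759 ≈ -2338.5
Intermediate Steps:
S(H) = 2 (S(H) = -1*(-2) = 2)
K(O) = 1 + 5*O (K(O) = 5*O + (2*O)/((2*O)) = 5*O + (2*O)*(1/(2*O)) = 5*O + 1 = 1 + 5*O)
-146*K(3) + (-57/23 + S(0)/(-33)) = -146*(1 + 5*3) + (-57/23 + 2/(-33)) = -146*(1 + 15) + (-57*1/23 + 2*(-1/33)) = -146*16 + (-57/23 - 2/33) = -2336 - 1927/759 = -1774951/759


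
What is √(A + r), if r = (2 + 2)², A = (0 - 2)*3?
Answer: √10 ≈ 3.1623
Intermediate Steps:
A = -6 (A = -2*3 = -6)
r = 16 (r = 4² = 16)
√(A + r) = √(-6 + 16) = √10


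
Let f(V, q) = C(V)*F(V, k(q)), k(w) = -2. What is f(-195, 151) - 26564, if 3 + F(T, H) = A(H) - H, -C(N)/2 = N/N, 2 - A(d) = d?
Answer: -26570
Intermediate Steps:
A(d) = 2 - d
C(N) = -2 (C(N) = -2*N/N = -2*1 = -2)
F(T, H) = -1 - 2*H (F(T, H) = -3 + ((2 - H) - H) = -3 + (2 - 2*H) = -1 - 2*H)
f(V, q) = -6 (f(V, q) = -2*(-1 - 2*(-2)) = -2*(-1 + 4) = -2*3 = -6)
f(-195, 151) - 26564 = -6 - 26564 = -26570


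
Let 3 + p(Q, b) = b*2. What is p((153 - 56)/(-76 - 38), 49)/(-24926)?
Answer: -95/24926 ≈ -0.0038113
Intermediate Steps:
p(Q, b) = -3 + 2*b (p(Q, b) = -3 + b*2 = -3 + 2*b)
p((153 - 56)/(-76 - 38), 49)/(-24926) = (-3 + 2*49)/(-24926) = (-3 + 98)*(-1/24926) = 95*(-1/24926) = -95/24926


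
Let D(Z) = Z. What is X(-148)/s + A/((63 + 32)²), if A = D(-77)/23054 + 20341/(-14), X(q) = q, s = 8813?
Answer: -162996263257/916826745275 ≈ -0.17778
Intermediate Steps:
A = -117235623/80689 (A = -77/23054 + 20341/(-14) = -77*1/23054 + 20341*(-1/14) = -77/23054 - 20341/14 = -117235623/80689 ≈ -1452.9)
X(-148)/s + A/((63 + 32)²) = -148/8813 - 117235623/(80689*(63 + 32)²) = -148*1/8813 - 117235623/(80689*(95²)) = -148/8813 - 117235623/80689/9025 = -148/8813 - 117235623/80689*1/9025 = -148/8813 - 117235623/728218225 = -162996263257/916826745275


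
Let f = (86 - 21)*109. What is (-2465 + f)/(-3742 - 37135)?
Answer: -4620/40877 ≈ -0.11302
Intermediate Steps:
f = 7085 (f = 65*109 = 7085)
(-2465 + f)/(-3742 - 37135) = (-2465 + 7085)/(-3742 - 37135) = 4620/(-40877) = 4620*(-1/40877) = -4620/40877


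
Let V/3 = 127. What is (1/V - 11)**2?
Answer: 17556100/145161 ≈ 120.94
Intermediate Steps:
V = 381 (V = 3*127 = 381)
(1/V - 11)**2 = (1/381 - 11)**2 = (-4190/381)**2 = 17556100/145161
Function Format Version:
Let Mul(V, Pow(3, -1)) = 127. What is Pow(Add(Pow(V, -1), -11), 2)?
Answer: Rational(17556100, 145161) ≈ 120.94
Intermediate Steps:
V = 381 (V = Mul(3, 127) = 381)
Pow(Add(Pow(V, -1), -11), 2) = Pow(Add(Pow(381, -1), -11), 2) = Pow(Add(Rational(1, 381), -11), 2) = Pow(Rational(-4190, 381), 2) = Rational(17556100, 145161)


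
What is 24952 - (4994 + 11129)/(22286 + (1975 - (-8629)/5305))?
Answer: 3211567082253/128713234 ≈ 24951.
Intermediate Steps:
24952 - (4994 + 11129)/(22286 + (1975 - (-8629)/5305)) = 24952 - 16123/(22286 + (1975 - (-8629)/5305)) = 24952 - 16123/(22286 + (1975 - 1*(-8629/5305))) = 24952 - 16123/(22286 + (1975 + 8629/5305)) = 24952 - 16123/(22286 + 10486004/5305) = 24952 - 16123/128713234/5305 = 24952 - 16123*5305/128713234 = 24952 - 1*85532515/128713234 = 24952 - 85532515/128713234 = 3211567082253/128713234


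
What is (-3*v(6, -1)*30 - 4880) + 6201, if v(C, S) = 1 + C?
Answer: 691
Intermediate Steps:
(-3*v(6, -1)*30 - 4880) + 6201 = (-3*(1 + 6)*30 - 4880) + 6201 = (-3*7*30 - 4880) + 6201 = (-21*30 - 4880) + 6201 = (-630 - 4880) + 6201 = -5510 + 6201 = 691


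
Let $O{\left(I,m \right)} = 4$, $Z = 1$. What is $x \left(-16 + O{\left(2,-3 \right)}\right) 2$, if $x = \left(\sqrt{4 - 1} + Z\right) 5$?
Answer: $-120 - 120 \sqrt{3} \approx -327.85$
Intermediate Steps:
$x = 5 + 5 \sqrt{3}$ ($x = \left(\sqrt{4 - 1} + 1\right) 5 = \left(\sqrt{3} + 1\right) 5 = \left(1 + \sqrt{3}\right) 5 = 5 + 5 \sqrt{3} \approx 13.66$)
$x \left(-16 + O{\left(2,-3 \right)}\right) 2 = \left(5 + 5 \sqrt{3}\right) \left(-16 + 4\right) 2 = \left(5 + 5 \sqrt{3}\right) \left(-12\right) 2 = \left(-60 - 60 \sqrt{3}\right) 2 = -120 - 120 \sqrt{3}$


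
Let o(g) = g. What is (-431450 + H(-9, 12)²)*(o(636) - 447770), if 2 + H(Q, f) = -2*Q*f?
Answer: 172439015636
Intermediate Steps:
H(Q, f) = -2 - 2*Q*f
(-431450 + H(-9, 12)²)*(o(636) - 447770) = (-431450 + (-2 - 2*(-9)*12)²)*(636 - 447770) = (-431450 + (-2 + 216)²)*(-447134) = (-431450 + 214²)*(-447134) = (-431450 + 45796)*(-447134) = -385654*(-447134) = 172439015636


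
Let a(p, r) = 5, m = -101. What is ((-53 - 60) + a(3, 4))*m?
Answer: 10908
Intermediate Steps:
((-53 - 60) + a(3, 4))*m = ((-53 - 60) + 5)*(-101) = (-113 + 5)*(-101) = -108*(-101) = 10908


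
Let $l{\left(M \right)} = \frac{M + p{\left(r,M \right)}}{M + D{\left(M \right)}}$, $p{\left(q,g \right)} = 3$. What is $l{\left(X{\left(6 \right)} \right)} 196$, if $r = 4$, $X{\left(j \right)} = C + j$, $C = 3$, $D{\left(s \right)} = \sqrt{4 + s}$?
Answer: $\frac{5292}{17} - \frac{588 \sqrt{13}}{17} \approx 186.58$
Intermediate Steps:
$X{\left(j \right)} = 3 + j$
$l{\left(M \right)} = \frac{3 + M}{M + \sqrt{4 + M}}$ ($l{\left(M \right)} = \frac{M + 3}{M + \sqrt{4 + M}} = \frac{3 + M}{M + \sqrt{4 + M}}$)
$l{\left(X{\left(6 \right)} \right)} 196 = \frac{3 + \left(3 + 6\right)}{\left(3 + 6\right) + \sqrt{4 + \left(3 + 6\right)}} 196 = \frac{3 + 9}{9 + \sqrt{4 + 9}} \cdot 196 = \frac{1}{9 + \sqrt{13}} \cdot 12 \cdot 196 = \frac{12}{9 + \sqrt{13}} \cdot 196 = \frac{2352}{9 + \sqrt{13}}$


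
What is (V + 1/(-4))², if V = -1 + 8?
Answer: 729/16 ≈ 45.563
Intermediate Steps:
V = 7
(V + 1/(-4))² = (7 + 1/(-4))² = (7 - ¼)² = (27/4)² = 729/16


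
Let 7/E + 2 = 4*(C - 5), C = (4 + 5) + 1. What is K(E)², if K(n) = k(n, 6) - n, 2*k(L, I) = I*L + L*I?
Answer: 1225/324 ≈ 3.7809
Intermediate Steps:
C = 10 (C = 9 + 1 = 10)
k(L, I) = I*L (k(L, I) = (I*L + L*I)/2 = (I*L + I*L)/2 = (2*I*L)/2 = I*L)
E = 7/18 (E = 7/(-2 + 4*(10 - 5)) = 7/(-2 + 4*5) = 7/(-2 + 20) = 7/18 ≈ 0.38889)
K(n) = 5*n (K(n) = 6*n - n = 5*n)
K(E)² = (5*(7/18))² = (35/18)² = 1225/324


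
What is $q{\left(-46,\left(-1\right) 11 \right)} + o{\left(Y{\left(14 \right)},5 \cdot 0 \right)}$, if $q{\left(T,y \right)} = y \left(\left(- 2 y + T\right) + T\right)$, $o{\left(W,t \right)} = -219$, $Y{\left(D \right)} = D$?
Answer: $551$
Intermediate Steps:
$q{\left(T,y \right)} = y \left(- 2 y + 2 T\right)$ ($q{\left(T,y \right)} = y \left(\left(T - 2 y\right) + T\right) = y \left(- 2 y + 2 T\right)$)
$q{\left(-46,\left(-1\right) 11 \right)} + o{\left(Y{\left(14 \right)},5 \cdot 0 \right)} = 2 \left(\left(-1\right) 11\right) \left(-46 - \left(-1\right) 11\right) - 219 = 2 \left(-11\right) \left(-46 - -11\right) - 219 = 2 \left(-11\right) \left(-46 + 11\right) - 219 = 2 \left(-11\right) \left(-35\right) - 219 = 770 - 219 = 551$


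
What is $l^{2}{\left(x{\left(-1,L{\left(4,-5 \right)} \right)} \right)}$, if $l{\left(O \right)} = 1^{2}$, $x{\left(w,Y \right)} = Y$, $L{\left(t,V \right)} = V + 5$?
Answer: $1$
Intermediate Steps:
$L{\left(t,V \right)} = 5 + V$
$l{\left(O \right)} = 1$
$l^{2}{\left(x{\left(-1,L{\left(4,-5 \right)} \right)} \right)} = 1^{2} = 1$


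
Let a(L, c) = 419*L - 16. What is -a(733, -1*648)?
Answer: -307111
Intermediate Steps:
a(L, c) = -16 + 419*L
-a(733, -1*648) = -(-16 + 419*733) = -(-16 + 307127) = -1*307111 = -307111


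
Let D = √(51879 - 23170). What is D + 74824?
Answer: 74824 + √28709 ≈ 74994.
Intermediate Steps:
D = √28709 ≈ 169.44
D + 74824 = √28709 + 74824 = 74824 + √28709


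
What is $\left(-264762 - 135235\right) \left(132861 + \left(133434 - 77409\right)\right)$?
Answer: $-75553833342$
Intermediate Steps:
$\left(-264762 - 135235\right) \left(132861 + \left(133434 - 77409\right)\right) = - 399997 \left(132861 + 56025\right) = \left(-399997\right) 188886 = -75553833342$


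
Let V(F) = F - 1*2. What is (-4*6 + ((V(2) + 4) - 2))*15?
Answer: -330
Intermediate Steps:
V(F) = -2 + F (V(F) = F - 2 = -2 + F)
(-4*6 + ((V(2) + 4) - 2))*15 = (-4*6 + (((-2 + 2) + 4) - 2))*15 = (-24 + ((0 + 4) - 2))*15 = (-24 + (4 - 2))*15 = (-24 + 2)*15 = -22*15 = -330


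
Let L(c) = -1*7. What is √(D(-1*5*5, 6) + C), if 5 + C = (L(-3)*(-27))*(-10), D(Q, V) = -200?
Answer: I*√2095 ≈ 45.771*I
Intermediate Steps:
L(c) = -7
C = -1895 (C = -5 - 7*(-27)*(-10) = -5 + 189*(-10) = -5 - 1890 = -1895)
√(D(-1*5*5, 6) + C) = √(-200 - 1895) = √(-2095) = I*√2095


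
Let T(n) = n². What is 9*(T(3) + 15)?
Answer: 216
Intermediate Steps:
9*(T(3) + 15) = 9*(3² + 15) = 9*(9 + 15) = 9*24 = 216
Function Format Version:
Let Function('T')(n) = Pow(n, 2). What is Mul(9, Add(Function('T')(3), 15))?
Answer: 216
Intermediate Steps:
Mul(9, Add(Function('T')(3), 15)) = Mul(9, Add(Pow(3, 2), 15)) = Mul(9, Add(9, 15)) = Mul(9, 24) = 216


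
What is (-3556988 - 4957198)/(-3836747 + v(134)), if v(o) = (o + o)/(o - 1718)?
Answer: 3371617656/1519351879 ≈ 2.2191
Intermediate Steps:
v(o) = 2*o/(-1718 + o) (v(o) = (2*o)/(-1718 + o) = 2*o/(-1718 + o))
(-3556988 - 4957198)/(-3836747 + v(134)) = (-3556988 - 4957198)/(-3836747 + 2*134/(-1718 + 134)) = -8514186/(-3836747 + 2*134/(-1584)) = -8514186/(-3836747 + 2*134*(-1/1584)) = -8514186/(-3836747 - 67/396) = -8514186/(-1519351879/396) = -8514186*(-396/1519351879) = 3371617656/1519351879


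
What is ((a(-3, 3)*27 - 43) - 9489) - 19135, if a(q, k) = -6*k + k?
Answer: -29072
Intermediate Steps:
a(q, k) = -5*k
((a(-3, 3)*27 - 43) - 9489) - 19135 = ((-5*3*27 - 43) - 9489) - 19135 = ((-15*27 - 43) - 9489) - 19135 = ((-405 - 43) - 9489) - 19135 = (-448 - 9489) - 19135 = -9937 - 19135 = -29072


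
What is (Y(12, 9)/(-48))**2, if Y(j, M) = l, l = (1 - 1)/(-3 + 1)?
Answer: 0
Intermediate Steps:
l = 0 (l = 0/(-2) = 0*(-1/2) = 0)
Y(j, M) = 0
(Y(12, 9)/(-48))**2 = (0/(-48))**2 = (0*(-1/48))**2 = 0**2 = 0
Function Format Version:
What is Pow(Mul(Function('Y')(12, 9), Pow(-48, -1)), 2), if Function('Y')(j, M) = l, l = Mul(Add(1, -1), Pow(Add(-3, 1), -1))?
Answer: 0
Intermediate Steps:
l = 0 (l = Mul(0, Pow(-2, -1)) = Mul(0, Rational(-1, 2)) = 0)
Function('Y')(j, M) = 0
Pow(Mul(Function('Y')(12, 9), Pow(-48, -1)), 2) = Pow(Mul(0, Pow(-48, -1)), 2) = Pow(Mul(0, Rational(-1, 48)), 2) = Pow(0, 2) = 0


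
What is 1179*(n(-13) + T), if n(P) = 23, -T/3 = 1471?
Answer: -5175810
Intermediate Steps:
T = -4413 (T = -3*1471 = -4413)
1179*(n(-13) + T) = 1179*(23 - 4413) = 1179*(-4390) = -5175810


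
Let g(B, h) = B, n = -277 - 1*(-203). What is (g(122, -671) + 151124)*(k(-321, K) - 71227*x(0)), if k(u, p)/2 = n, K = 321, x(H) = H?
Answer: -22384408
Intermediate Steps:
n = -74 (n = -277 + 203 = -74)
k(u, p) = -148 (k(u, p) = 2*(-74) = -148)
(g(122, -671) + 151124)*(k(-321, K) - 71227*x(0)) = (122 + 151124)*(-148 - 71227*0) = 151246*(-148 + 0) = 151246*(-148) = -22384408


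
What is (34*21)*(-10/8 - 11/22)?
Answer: -2499/2 ≈ -1249.5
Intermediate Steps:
(34*21)*(-10/8 - 11/22) = 714*(-10*⅛ - 11*1/22) = 714*(-5/4 - ½) = 714*(-7/4) = -2499/2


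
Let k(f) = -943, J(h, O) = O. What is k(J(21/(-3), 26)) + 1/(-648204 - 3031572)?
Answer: -3470028769/3679776 ≈ -943.00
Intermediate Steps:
k(J(21/(-3), 26)) + 1/(-648204 - 3031572) = -943 + 1/(-648204 - 3031572) = -943 + 1/(-3679776) = -943 - 1/3679776 = -3470028769/3679776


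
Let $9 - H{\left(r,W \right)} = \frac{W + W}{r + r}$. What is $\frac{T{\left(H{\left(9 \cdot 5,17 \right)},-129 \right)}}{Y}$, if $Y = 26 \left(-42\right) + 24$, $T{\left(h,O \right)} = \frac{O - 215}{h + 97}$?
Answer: $\frac{1290}{423017} \approx 0.0030495$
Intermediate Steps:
$H{\left(r,W \right)} = 9 - \frac{W}{r}$ ($H{\left(r,W \right)} = 9 - \frac{W + W}{r + r} = 9 - \frac{2 W}{2 r} = 9 - 2 W \frac{1}{2 r} = 9 - \frac{W}{r}$)
$T{\left(h,O \right)} = \frac{-215 + O}{97 + h}$
$Y = -1068$ ($Y = -1092 + 24 = -1068$)
$\frac{T{\left(H{\left(9 \cdot 5,17 \right)},-129 \right)}}{Y} = \frac{\frac{1}{97 + \left(9 - \frac{17}{9 \cdot 5}\right)} \left(-215 - 129\right)}{-1068} = \frac{1}{97 + \left(9 - \frac{17}{45}\right)} \left(-344\right) \left(- \frac{1}{1068}\right) = \frac{1}{97 + \frac{388}{45}} \left(-344\right) \left(- \frac{1}{1068}\right) = \frac{1}{\frac{4753}{45}} \left(-344\right) \left(- \frac{1}{1068}\right) = \frac{45}{4753} \left(-344\right) \left(- \frac{1}{1068}\right) = \left(- \frac{15480}{4753}\right) \left(- \frac{1}{1068}\right) = \frac{1290}{423017}$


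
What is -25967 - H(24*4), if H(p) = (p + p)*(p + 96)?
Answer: -62831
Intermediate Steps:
H(p) = 2*p*(96 + p) (H(p) = (2*p)*(96 + p) = 2*p*(96 + p))
-25967 - H(24*4) = -25967 - 2*24*4*(96 + 24*4) = -25967 - 2*96*(96 + 96) = -25967 - 2*96*192 = -25967 - 1*36864 = -25967 - 36864 = -62831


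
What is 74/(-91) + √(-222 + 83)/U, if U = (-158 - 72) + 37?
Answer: -74/91 - I*√139/193 ≈ -0.81319 - 0.061087*I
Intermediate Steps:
U = -193 (U = -230 + 37 = -193)
74/(-91) + √(-222 + 83)/U = 74/(-91) + √(-222 + 83)/(-193) = 74*(-1/91) + √(-139)*(-1/193) = -74/91 + (I*√139)*(-1/193) = -74/91 - I*√139/193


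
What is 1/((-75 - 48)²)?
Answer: 1/15129 ≈ 6.6098e-5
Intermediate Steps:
1/((-75 - 48)²) = 1/((-123)²) = 1/15129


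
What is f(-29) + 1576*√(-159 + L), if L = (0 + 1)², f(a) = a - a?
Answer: 1576*I*√158 ≈ 19810.0*I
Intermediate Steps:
f(a) = 0
L = 1 (L = 1² = 1)
f(-29) + 1576*√(-159 + L) = 0 + 1576*√(-159 + 1) = 0 + 1576*√(-158) = 0 + 1576*(I*√158) = 0 + 1576*I*√158 = 1576*I*√158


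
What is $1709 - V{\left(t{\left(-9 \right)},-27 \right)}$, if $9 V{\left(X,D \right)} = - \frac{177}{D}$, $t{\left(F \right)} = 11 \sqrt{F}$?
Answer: $\frac{138370}{81} \approx 1708.3$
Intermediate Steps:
$V{\left(X,D \right)} = - \frac{59}{3 D}$ ($V{\left(X,D \right)} = \frac{\left(-177\right) \frac{1}{D}}{9} = - \frac{59}{3 D}$)
$1709 - V{\left(t{\left(-9 \right)},-27 \right)} = 1709 - - \frac{59}{3 \left(-27\right)} = 1709 - \left(- \frac{59}{3}\right) \left(- \frac{1}{27}\right) = 1709 - \frac{59}{81} = \frac{138370}{81}$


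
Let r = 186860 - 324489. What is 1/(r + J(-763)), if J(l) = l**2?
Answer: 1/444540 ≈ 2.2495e-6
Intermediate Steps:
r = -137629
1/(r + J(-763)) = 1/(-137629 + (-763)**2) = 1/(-137629 + 582169) = 1/444540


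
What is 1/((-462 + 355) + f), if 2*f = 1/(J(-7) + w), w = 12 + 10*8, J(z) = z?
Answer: -170/18189 ≈ -0.0093463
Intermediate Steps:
w = 92 (w = 12 + 80 = 92)
f = 1/170 (f = 1/(2*(-7 + 92)) = (1/2)/85 = (1/2)*(1/85) = 1/170 ≈ 0.0058824)
1/((-462 + 355) + f) = 1/((-462 + 355) + 1/170) = 1/(-107 + 1/170) = 1/(-18189/170) = -170/18189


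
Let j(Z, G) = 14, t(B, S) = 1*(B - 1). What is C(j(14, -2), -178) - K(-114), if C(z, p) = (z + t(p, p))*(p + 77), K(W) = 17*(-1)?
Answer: 16682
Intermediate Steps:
t(B, S) = -1 + B (t(B, S) = 1*(-1 + B) = -1 + B)
K(W) = -17
C(z, p) = (77 + p)*(-1 + p + z) (C(z, p) = (z + (-1 + p))*(p + 77) = (-1 + p + z)*(77 + p) = (77 + p)*(-1 + p + z))
C(j(14, -2), -178) - K(-114) = (-77 + (-178)**2 + 76*(-178) + 77*14 - 178*14) - 1*(-17) = (-77 + 31684 - 13528 + 1078 - 2492) + 17 = 16665 + 17 = 16682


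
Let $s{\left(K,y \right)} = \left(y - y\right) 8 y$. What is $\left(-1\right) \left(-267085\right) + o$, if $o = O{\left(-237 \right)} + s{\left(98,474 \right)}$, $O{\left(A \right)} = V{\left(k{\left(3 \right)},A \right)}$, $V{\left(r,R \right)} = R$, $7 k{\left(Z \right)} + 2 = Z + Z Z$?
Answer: $266848$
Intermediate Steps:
$k{\left(Z \right)} = - \frac{2}{7} + \frac{Z}{7} + \frac{Z^{2}}{7}$ ($k{\left(Z \right)} = - \frac{2}{7} + \frac{Z + Z Z}{7} = - \frac{2}{7} + \frac{Z + Z^{2}}{7} = - \frac{2}{7} + \left(\frac{Z}{7} + \frac{Z^{2}}{7}\right) = - \frac{2}{7} + \frac{Z}{7} + \frac{Z^{2}}{7}$)
$s{\left(K,y \right)} = 0$ ($s{\left(K,y \right)} = 0 \cdot 8 y = 0 y = 0$)
$O{\left(A \right)} = A$
$o = -237$ ($o = -237 + 0 = -237$)
$\left(-1\right) \left(-267085\right) + o = \left(-1\right) \left(-267085\right) - 237 = 267085 - 237 = 266848$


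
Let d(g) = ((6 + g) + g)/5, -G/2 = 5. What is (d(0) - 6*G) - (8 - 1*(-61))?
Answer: -39/5 ≈ -7.8000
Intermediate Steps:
G = -10 (G = -2*5 = -10)
d(g) = 6/5 + 2*g/5 (d(g) = (6 + 2*g)*(1/5) = 6/5 + 2*g/5)
(d(0) - 6*G) - (8 - 1*(-61)) = ((6/5 + (2/5)*0) - 6*(-10)) - (8 - 1*(-61)) = ((6/5 + 0) + 60) - (8 + 61) = (6/5 + 60) - 1*69 = 306/5 - 69 = -39/5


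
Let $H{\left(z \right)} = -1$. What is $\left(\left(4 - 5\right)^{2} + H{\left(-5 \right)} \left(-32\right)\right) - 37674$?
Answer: $-37641$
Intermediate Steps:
$\left(\left(4 - 5\right)^{2} + H{\left(-5 \right)} \left(-32\right)\right) - 37674 = \left(\left(4 - 5\right)^{2} - -32\right) - 37674 = \left(\left(-1\right)^{2} + 32\right) - 37674 = \left(1 + 32\right) - 37674 = 33 - 37674 = -37641$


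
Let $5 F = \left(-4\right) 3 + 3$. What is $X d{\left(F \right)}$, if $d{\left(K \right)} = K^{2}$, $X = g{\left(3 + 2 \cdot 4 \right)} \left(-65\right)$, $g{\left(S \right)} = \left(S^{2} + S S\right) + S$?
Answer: $- \frac{266409}{5} \approx -53282.0$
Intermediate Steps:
$F = - \frac{9}{5}$ ($F = \frac{\left(-4\right) 3 + 3}{5} = \frac{-12 + 3}{5} = \frac{1}{5} \left(-9\right) = - \frac{9}{5} \approx -1.8$)
$g{\left(S \right)} = S + 2 S^{2}$ ($g{\left(S \right)} = \left(S^{2} + S^{2}\right) + S = 2 S^{2} + S = S + 2 S^{2}$)
$X = -16445$ ($X = \left(3 + 2 \cdot 4\right) \left(1 + 2 \left(3 + 2 \cdot 4\right)\right) \left(-65\right) = \left(3 + 8\right) \left(1 + 2 \left(3 + 8\right)\right) \left(-65\right) = 11 \left(1 + 2 \cdot 11\right) \left(-65\right) = 11 \left(1 + 22\right) \left(-65\right) = 11 \cdot 23 \left(-65\right) = 253 \left(-65\right) = -16445$)
$X d{\left(F \right)} = - 16445 \left(- \frac{9}{5}\right)^{2} = \left(-16445\right) \frac{81}{25} = - \frac{266409}{5}$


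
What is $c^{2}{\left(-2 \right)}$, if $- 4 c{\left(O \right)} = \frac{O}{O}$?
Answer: $\frac{1}{16} \approx 0.0625$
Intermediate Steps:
$c{\left(O \right)} = - \frac{1}{4}$ ($c{\left(O \right)} = - \frac{O \frac{1}{O}}{4} = \left(- \frac{1}{4}\right) 1 = - \frac{1}{4}$)
$c^{2}{\left(-2 \right)} = \left(- \frac{1}{4}\right)^{2} = \frac{1}{16}$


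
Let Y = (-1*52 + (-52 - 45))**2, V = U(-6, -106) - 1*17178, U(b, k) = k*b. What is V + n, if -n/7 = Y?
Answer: -171949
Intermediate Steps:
U(b, k) = b*k
V = -16542 (V = -6*(-106) - 1*17178 = 636 - 17178 = -16542)
Y = 22201 (Y = (-52 - 97)**2 = (-149)**2 = 22201)
n = -155407 (n = -7*22201 = -155407)
V + n = -16542 - 155407 = -171949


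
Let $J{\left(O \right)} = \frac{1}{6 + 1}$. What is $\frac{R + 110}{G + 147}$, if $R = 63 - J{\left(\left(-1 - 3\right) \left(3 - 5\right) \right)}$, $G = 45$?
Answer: $\frac{605}{672} \approx 0.9003$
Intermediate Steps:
$J{\left(O \right)} = \frac{1}{7}$
$R = \frac{440}{7}$ ($R = 63 - \frac{1}{7} = \frac{440}{7} \approx 62.857$)
$\frac{R + 110}{G + 147} = \frac{\frac{440}{7} + 110}{45 + 147} = \frac{1210}{7 \cdot 192} = \frac{1210}{7} \cdot \frac{1}{192} = \frac{605}{672}$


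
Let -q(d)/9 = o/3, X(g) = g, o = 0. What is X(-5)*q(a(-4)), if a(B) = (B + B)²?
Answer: 0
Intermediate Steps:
a(B) = 4*B² (a(B) = (2*B)² = 4*B²)
q(d) = 0 (q(d) = -0/3 = -9*0 = 0)
X(-5)*q(a(-4)) = -5*0 = 0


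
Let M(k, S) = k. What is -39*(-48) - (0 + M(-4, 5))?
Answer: 1876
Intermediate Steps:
-39*(-48) - (0 + M(-4, 5)) = -39*(-48) - (0 - 4) = 1872 - 1*(-4) = 1872 + 4 = 1876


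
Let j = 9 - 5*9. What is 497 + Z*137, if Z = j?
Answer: -4435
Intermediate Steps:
j = -36 (j = 9 - 45 = -36)
Z = -36
497 + Z*137 = 497 - 36*137 = 497 - 4932 = -4435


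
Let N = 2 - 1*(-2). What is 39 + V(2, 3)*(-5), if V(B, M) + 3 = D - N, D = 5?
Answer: 49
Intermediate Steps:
N = 4 (N = 2 + 2 = 4)
V(B, M) = -2 (V(B, M) = -3 + (5 - 1*4) = -3 + (5 - 4) = -3 + 1 = -2)
39 + V(2, 3)*(-5) = 39 - 2*(-5) = 39 + 10 = 49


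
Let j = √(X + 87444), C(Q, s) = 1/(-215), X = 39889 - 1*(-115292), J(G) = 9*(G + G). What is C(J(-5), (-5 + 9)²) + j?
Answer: -1/215 + 5*√9705 ≈ 492.56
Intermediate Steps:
J(G) = 18*G (J(G) = 9*(2*G) = 18*G)
X = 155181 (X = 39889 + 115292 = 155181)
C(Q, s) = -1/215
j = 5*√9705 (j = √(155181 + 87444) = √242625 = 5*√9705 ≈ 492.57)
C(J(-5), (-5 + 9)²) + j = -1/215 + 5*√9705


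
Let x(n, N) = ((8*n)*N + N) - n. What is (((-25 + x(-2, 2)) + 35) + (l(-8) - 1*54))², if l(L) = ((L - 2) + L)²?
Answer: 63504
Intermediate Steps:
x(n, N) = N - n + 8*N*n (x(n, N) = (8*N*n + N) - n = (N + 8*N*n) - n = N - n + 8*N*n)
l(L) = (-2 + 2*L)² (l(L) = ((-2 + L) + L)² = (-2 + 2*L)²)
(((-25 + x(-2, 2)) + 35) + (l(-8) - 1*54))² = (((-25 + (2 - 1*(-2) + 8*2*(-2))) + 35) + (4*(-1 - 8)² - 1*54))² = (((-25 + (2 + 2 - 32)) + 35) + (4*(-9)² - 54))² = (((-25 - 28) + 35) + (4*81 - 54))² = ((-53 + 35) + (324 - 54))² = (-18 + 270)² = 252² = 63504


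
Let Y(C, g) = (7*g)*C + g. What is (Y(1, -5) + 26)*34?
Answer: -476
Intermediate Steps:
Y(C, g) = g + 7*C*g (Y(C, g) = 7*C*g + g = g + 7*C*g)
(Y(1, -5) + 26)*34 = (-5*(1 + 7*1) + 26)*34 = (-5*(1 + 7) + 26)*34 = (-5*8 + 26)*34 = (-40 + 26)*34 = -14*34 = -476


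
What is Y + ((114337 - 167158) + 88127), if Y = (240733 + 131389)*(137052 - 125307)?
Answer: 4370608196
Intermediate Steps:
Y = 4370572890 (Y = 372122*11745 = 4370572890)
Y + ((114337 - 167158) + 88127) = 4370572890 + ((114337 - 167158) + 88127) = 4370572890 + (-52821 + 88127) = 4370572890 + 35306 = 4370608196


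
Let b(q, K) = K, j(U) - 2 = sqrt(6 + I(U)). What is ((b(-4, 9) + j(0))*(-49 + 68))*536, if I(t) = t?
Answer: 112024 + 10184*sqrt(6) ≈ 1.3697e+5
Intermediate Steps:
j(U) = 2 + sqrt(6 + U)
((b(-4, 9) + j(0))*(-49 + 68))*536 = ((9 + (2 + sqrt(6 + 0)))*(-49 + 68))*536 = ((9 + (2 + sqrt(6)))*19)*536 = ((11 + sqrt(6))*19)*536 = (209 + 19*sqrt(6))*536 = 112024 + 10184*sqrt(6)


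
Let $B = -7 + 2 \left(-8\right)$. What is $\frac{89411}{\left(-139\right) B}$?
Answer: $\frac{89411}{3197} \approx 27.967$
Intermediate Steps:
$B = -23$ ($B = -7 - 16 = -23$)
$\frac{89411}{\left(-139\right) B} = \frac{89411}{\left(-139\right) \left(-23\right)} = \frac{89411}{3197}$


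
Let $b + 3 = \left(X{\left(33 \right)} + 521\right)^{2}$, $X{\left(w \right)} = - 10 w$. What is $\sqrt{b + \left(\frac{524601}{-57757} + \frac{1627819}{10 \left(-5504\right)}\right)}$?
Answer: $\frac{\sqrt{29356250460138479915}}{28383440} \approx 190.89$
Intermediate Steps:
$b = 36478$ ($b = -3 + \left(\left(-10\right) 33 + 521\right)^{2} = -3 + \left(-330 + 521\right)^{2} = -3 + 191^{2} = -3 + 36481 = 36478$)
$\sqrt{b + \left(\frac{524601}{-57757} + \frac{1627819}{10 \left(-5504\right)}\right)} = \sqrt{36478 + \left(\frac{524601}{-57757} + \frac{1627819}{10 \left(-5504\right)}\right)} = \sqrt{36478 + \left(524601 \left(- \frac{1}{57757}\right) + \frac{1627819}{-55040}\right)} = \sqrt{36478 + \left(- \frac{74943}{8251} + 1627819 \left(- \frac{1}{55040}\right)\right)} = \sqrt{36478 - \frac{17555997289}{454135040}} = \sqrt{\frac{16548381991831}{454135040}} = \frac{\sqrt{29356250460138479915}}{28383440}$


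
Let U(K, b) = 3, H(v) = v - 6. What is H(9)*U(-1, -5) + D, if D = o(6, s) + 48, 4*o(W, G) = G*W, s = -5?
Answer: 99/2 ≈ 49.500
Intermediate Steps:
H(v) = -6 + v
o(W, G) = G*W/4 (o(W, G) = (G*W)/4 = G*W/4)
D = 81/2 (D = (¼)*(-5)*6 + 48 = -15/2 + 48 = 81/2 ≈ 40.500)
H(9)*U(-1, -5) + D = (-6 + 9)*3 + 81/2 = 3*3 + 81/2 = 9 + 81/2 = 99/2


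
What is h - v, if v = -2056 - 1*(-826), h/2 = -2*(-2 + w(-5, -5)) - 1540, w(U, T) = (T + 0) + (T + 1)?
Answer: -1806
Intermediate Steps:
w(U, T) = 1 + 2*T (w(U, T) = T + (1 + T) = 1 + 2*T)
h = -3036 (h = 2*(-2*(-2 + (1 + 2*(-5))) - 1540) = 2*(-2*(-2 + (1 - 10)) - 1540) = 2*(-2*(-2 - 9) - 1540) = 2*(-2*(-11) - 1540) = 2*(22 - 1540) = 2*(-1518) = -3036)
v = -1230 (v = -2056 + 826 = -1230)
h - v = -3036 - 1*(-1230) = -3036 + 1230 = -1806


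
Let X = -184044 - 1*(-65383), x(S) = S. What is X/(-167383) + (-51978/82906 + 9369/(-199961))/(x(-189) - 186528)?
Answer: 61217288192691897153/86352560568544799821 ≈ 0.70892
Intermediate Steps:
X = -118661 (X = -184044 + 65383 = -118661)
X/(-167383) + (-51978/82906 + 9369/(-199961))/(x(-189) - 186528) = -118661/(-167383) + (-51978/82906 + 9369/(-199961))/(-189 - 186528) = -118661*(-1/167383) + (-51978*1/82906 + 9369*(-1/199961))/(-186717) = 118661/167383 + (-25989/41453 - 9369/199961)*(-1/186717) = 118661/167383 - 5585159586/8288983333*(-1/186717) = 118661/167383 + 1861719862/515898033662587 = 61217288192691897153/86352560568544799821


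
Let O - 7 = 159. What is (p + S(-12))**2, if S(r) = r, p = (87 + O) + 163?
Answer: 163216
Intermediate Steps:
O = 166 (O = 7 + 159 = 166)
p = 416 (p = (87 + 166) + 163 = 253 + 163 = 416)
(p + S(-12))**2 = (416 - 12)**2 = 404**2 = 163216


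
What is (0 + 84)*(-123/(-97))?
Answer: 10332/97 ≈ 106.52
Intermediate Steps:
(0 + 84)*(-123/(-97)) = 84*(-123*(-1/97)) = 84*(123/97) = 10332/97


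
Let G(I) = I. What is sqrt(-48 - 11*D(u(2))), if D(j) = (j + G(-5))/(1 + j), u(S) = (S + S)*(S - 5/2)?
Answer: 5*I*sqrt(5) ≈ 11.18*I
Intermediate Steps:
u(S) = 2*S*(-5/2 + S) (u(S) = (2*S)*(S - 5*1/2) = (2*S)*(S - 5/2) = (2*S)*(-5/2 + S) = 2*S*(-5/2 + S))
D(j) = (-5 + j)/(1 + j) (D(j) = (j - 5)/(1 + j) = (-5 + j)/(1 + j))
sqrt(-48 - 11*D(u(2))) = sqrt(-48 - 11*(-5 + 2*(-5 + 2*2))/(1 + 2*(-5 + 2*2))) = sqrt(-48 - 11*(-5 + 2*(-5 + 4))/(1 + 2*(-5 + 4))) = sqrt(-48 - 11*(-5 + 2*(-1))/(1 + 2*(-1))) = sqrt(-48 - 11*(-5 - 2)/(1 - 2)) = sqrt(-48 - 11*(-7)/(-1)) = sqrt(-48 - (-11)*(-7)) = sqrt(-48 - 11*7) = sqrt(-48 - 77) = sqrt(-125) = 5*I*sqrt(5)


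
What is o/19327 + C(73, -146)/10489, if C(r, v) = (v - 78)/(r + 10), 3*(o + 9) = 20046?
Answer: 5805097803/16825834949 ≈ 0.34501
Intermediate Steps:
o = 6673 (o = -9 + (⅓)*20046 = -9 + 6682 = 6673)
C(r, v) = (-78 + v)/(10 + r)
o/19327 + C(73, -146)/10489 = 6673/19327 + ((-78 - 146)/(10 + 73))/10489 = 6673*(1/19327) + (-224/83)*(1/10489) = 6673/19327 + ((1/83)*(-224))*(1/10489) = 6673/19327 - 224/83*1/10489 = 6673/19327 - 224/870587 = 5805097803/16825834949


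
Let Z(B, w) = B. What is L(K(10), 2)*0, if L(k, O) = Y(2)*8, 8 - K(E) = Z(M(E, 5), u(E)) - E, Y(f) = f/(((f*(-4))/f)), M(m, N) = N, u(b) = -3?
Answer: 0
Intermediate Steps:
Y(f) = -f/4 (Y(f) = f/(((-4*f)/f)) = f/(-4) = f*(-¼) = -f/4)
K(E) = 3 + E (K(E) = 8 - (5 - E) = 8 + (-5 + E) = 3 + E)
L(k, O) = -4 (L(k, O) = -¼*2*8 = -½*8 = -4)
L(K(10), 2)*0 = -4*0 = 0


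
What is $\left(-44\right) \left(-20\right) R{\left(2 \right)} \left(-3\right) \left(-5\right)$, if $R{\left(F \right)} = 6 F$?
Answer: $158400$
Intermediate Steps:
$\left(-44\right) \left(-20\right) R{\left(2 \right)} \left(-3\right) \left(-5\right) = \left(-44\right) \left(-20\right) 6 \cdot 2 \left(-3\right) \left(-5\right) = 880 \cdot 12 \left(-3\right) \left(-5\right) = 880 \left(\left(-36\right) \left(-5\right)\right) = 880 \cdot 180 = 158400$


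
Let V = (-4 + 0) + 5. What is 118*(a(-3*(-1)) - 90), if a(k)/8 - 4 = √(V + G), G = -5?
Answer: -6844 + 1888*I ≈ -6844.0 + 1888.0*I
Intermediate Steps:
V = 1 (V = -4 + 5 = 1)
a(k) = 32 + 16*I (a(k) = 32 + 8*√(1 - 5) = 32 + 8*√(-4) = 32 + 8*(2*I) = 32 + 16*I)
118*(a(-3*(-1)) - 90) = 118*((32 + 16*I) - 90) = 118*(-58 + 16*I) = -6844 + 1888*I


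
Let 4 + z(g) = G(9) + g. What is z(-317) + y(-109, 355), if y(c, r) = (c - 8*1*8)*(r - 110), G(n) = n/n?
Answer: -42705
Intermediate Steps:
G(n) = 1
z(g) = -3 + g (z(g) = -4 + (1 + g) = -3 + g)
y(c, r) = (-110 + r)*(-64 + c) (y(c, r) = (c - 8*8)*(-110 + r) = (c - 64)*(-110 + r) = (-64 + c)*(-110 + r) = (-110 + r)*(-64 + c))
z(-317) + y(-109, 355) = (-3 - 317) + (7040 - 110*(-109) - 64*355 - 109*355) = -320 + (7040 + 11990 - 22720 - 38695) = -320 - 42385 = -42705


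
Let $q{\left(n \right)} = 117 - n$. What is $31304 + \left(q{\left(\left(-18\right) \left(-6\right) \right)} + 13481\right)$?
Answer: $44794$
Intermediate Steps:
$31304 + \left(q{\left(\left(-18\right) \left(-6\right) \right)} + 13481\right) = 31304 + \left(\left(117 - \left(-18\right) \left(-6\right)\right) + 13481\right) = 31304 + \left(\left(117 - 108\right) + 13481\right) = 31304 + \left(9 + 13481\right) = 31304 + 13490 = 44794$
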